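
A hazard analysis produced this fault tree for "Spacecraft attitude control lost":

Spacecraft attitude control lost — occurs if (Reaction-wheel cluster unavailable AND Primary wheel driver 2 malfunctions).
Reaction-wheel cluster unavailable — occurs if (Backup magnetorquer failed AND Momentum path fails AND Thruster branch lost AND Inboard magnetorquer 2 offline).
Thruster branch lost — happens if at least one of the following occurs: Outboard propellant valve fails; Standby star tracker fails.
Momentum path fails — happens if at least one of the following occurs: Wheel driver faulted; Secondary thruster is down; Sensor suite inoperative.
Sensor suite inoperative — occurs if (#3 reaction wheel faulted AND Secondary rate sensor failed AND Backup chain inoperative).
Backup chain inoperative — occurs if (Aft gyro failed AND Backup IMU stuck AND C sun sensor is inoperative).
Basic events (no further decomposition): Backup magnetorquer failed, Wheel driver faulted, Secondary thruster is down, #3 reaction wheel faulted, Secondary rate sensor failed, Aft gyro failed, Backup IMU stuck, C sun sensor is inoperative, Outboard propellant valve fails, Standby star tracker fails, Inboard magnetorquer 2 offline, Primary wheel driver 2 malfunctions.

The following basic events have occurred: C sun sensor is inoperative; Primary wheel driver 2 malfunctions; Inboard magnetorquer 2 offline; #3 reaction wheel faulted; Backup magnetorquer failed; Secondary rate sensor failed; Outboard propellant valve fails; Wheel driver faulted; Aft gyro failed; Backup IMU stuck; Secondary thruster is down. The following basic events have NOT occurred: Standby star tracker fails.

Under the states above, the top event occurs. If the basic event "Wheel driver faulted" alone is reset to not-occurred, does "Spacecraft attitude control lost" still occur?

Counterfactual: set "Wheel driver faulted" to not occurred.
Backup chain inoperative [AND]: Aft gyro failed=occurs, Backup IMU stuck=occurs, C sun sensor is inoperative=occurs → all inputs occur → occurs.
Sensor suite inoperative [AND]: #3 reaction wheel faulted=occurs, Secondary rate sensor failed=occurs, Backup chain inoperative=occurs → all inputs occur → occurs.
Momentum path fails [OR]: Wheel driver faulted=not, Secondary thruster is down=occurs, Sensor suite inoperative=occurs → at least one input occurs → occurs.
Thruster branch lost [OR]: Outboard propellant valve fails=occurs, Standby star tracker fails=not → at least one input occurs → occurs.
Reaction-wheel cluster unavailable [AND]: Backup magnetorquer failed=occurs, Momentum path fails=occurs, Thruster branch lost=occurs, Inboard magnetorquer 2 offline=occurs → all inputs occur → occurs.
Spacecraft attitude control lost [AND]: Reaction-wheel cluster unavailable=occurs, Primary wheel driver 2 malfunctions=occurs → all inputs occur → occurs.

Yes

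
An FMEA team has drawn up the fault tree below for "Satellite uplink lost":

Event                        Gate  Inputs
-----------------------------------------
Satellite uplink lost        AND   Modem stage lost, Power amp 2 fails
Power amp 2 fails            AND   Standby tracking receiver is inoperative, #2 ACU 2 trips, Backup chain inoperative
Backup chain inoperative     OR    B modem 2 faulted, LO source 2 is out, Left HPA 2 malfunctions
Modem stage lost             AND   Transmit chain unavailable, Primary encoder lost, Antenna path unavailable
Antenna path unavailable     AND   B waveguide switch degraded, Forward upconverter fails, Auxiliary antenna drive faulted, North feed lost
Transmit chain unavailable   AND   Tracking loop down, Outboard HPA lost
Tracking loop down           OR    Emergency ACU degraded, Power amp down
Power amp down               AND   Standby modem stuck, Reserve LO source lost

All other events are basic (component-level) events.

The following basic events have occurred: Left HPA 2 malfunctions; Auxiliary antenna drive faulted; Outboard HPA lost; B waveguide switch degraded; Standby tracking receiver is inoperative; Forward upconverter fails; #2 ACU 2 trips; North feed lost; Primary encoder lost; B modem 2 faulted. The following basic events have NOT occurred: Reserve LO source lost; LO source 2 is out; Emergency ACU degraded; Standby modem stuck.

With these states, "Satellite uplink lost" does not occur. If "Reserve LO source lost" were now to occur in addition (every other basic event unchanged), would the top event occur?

Counterfactual: set "Reserve LO source lost" to occurred.
Power amp down [AND]: Standby modem stuck=not, Reserve LO source lost=occurs → not all inputs occur → does not occur.
Tracking loop down [OR]: Emergency ACU degraded=not, Power amp down=not → no input occurs → does not occur.
Transmit chain unavailable [AND]: Tracking loop down=not, Outboard HPA lost=occurs → not all inputs occur → does not occur.
Antenna path unavailable [AND]: B waveguide switch degraded=occurs, Forward upconverter fails=occurs, Auxiliary antenna drive faulted=occurs, North feed lost=occurs → all inputs occur → occurs.
Modem stage lost [AND]: Transmit chain unavailable=not, Primary encoder lost=occurs, Antenna path unavailable=occurs → not all inputs occur → does not occur.
Backup chain inoperative [OR]: B modem 2 faulted=occurs, LO source 2 is out=not, Left HPA 2 malfunctions=occurs → at least one input occurs → occurs.
Power amp 2 fails [AND]: Standby tracking receiver is inoperative=occurs, #2 ACU 2 trips=occurs, Backup chain inoperative=occurs → all inputs occur → occurs.
Satellite uplink lost [AND]: Modem stage lost=not, Power amp 2 fails=occurs → not all inputs occur → does not occur.

No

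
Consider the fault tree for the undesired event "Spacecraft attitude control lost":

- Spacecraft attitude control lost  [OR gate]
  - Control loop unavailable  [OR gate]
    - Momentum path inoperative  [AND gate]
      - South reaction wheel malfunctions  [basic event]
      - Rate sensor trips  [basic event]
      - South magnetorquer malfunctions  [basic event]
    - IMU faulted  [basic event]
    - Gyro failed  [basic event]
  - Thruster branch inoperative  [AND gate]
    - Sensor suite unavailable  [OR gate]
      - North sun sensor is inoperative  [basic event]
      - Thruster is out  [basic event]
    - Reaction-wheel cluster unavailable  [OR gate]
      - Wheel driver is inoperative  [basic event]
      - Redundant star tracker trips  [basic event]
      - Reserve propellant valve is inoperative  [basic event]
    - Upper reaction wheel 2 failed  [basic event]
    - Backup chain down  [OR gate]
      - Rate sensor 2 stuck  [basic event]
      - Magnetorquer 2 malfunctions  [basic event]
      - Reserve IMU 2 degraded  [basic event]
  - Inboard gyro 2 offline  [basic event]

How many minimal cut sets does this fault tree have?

22

Momentum path inoperative [AND]: one cut set from each child combined → 1 × 1 × 1 = 1 cut set(s).
Control loop unavailable [OR]: union of children's cut sets → 3 cut set(s).
Sensor suite unavailable [OR]: union of children's cut sets → 2 cut set(s).
Reaction-wheel cluster unavailable [OR]: union of children's cut sets → 3 cut set(s).
Backup chain down [OR]: union of children's cut sets → 3 cut set(s).
Thruster branch inoperative [AND]: one cut set from each child combined → 2 × 3 × 1 × 3 = 18 cut set(s).
Spacecraft attitude control lost [OR]: union of children's cut sets → 22 cut set(s).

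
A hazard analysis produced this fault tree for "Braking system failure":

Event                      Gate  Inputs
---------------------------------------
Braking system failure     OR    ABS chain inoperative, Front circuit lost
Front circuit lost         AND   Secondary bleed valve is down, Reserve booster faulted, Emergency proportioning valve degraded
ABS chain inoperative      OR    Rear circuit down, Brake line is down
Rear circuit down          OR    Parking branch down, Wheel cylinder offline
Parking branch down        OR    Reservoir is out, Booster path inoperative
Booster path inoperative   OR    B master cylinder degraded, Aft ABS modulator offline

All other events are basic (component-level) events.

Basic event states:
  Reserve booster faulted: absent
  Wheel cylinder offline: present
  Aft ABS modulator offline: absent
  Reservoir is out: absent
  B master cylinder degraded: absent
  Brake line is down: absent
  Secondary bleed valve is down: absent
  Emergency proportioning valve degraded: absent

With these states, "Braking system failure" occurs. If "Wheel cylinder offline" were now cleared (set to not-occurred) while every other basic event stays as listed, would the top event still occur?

Counterfactual: set "Wheel cylinder offline" to not occurred.
Booster path inoperative [OR]: B master cylinder degraded=not, Aft ABS modulator offline=not → no input occurs → does not occur.
Parking branch down [OR]: Reservoir is out=not, Booster path inoperative=not → no input occurs → does not occur.
Rear circuit down [OR]: Parking branch down=not, Wheel cylinder offline=not → no input occurs → does not occur.
ABS chain inoperative [OR]: Rear circuit down=not, Brake line is down=not → no input occurs → does not occur.
Front circuit lost [AND]: Secondary bleed valve is down=not, Reserve booster faulted=not, Emergency proportioning valve degraded=not → not all inputs occur → does not occur.
Braking system failure [OR]: ABS chain inoperative=not, Front circuit lost=not → no input occurs → does not occur.

No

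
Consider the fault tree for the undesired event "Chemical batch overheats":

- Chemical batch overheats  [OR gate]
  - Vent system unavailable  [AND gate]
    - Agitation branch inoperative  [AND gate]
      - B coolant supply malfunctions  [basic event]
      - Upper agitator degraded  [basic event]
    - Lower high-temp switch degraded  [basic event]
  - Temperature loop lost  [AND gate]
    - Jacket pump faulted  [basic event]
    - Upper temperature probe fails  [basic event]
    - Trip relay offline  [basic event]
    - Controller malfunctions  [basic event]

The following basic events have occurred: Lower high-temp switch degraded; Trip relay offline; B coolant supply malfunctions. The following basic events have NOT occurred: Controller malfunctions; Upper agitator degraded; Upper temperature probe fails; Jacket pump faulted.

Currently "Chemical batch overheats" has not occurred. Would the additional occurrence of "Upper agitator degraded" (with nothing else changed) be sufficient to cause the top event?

Counterfactual: set "Upper agitator degraded" to occurred.
Agitation branch inoperative [AND]: B coolant supply malfunctions=occurs, Upper agitator degraded=occurs → all inputs occur → occurs.
Vent system unavailable [AND]: Agitation branch inoperative=occurs, Lower high-temp switch degraded=occurs → all inputs occur → occurs.
Temperature loop lost [AND]: Jacket pump faulted=not, Upper temperature probe fails=not, Trip relay offline=occurs, Controller malfunctions=not → not all inputs occur → does not occur.
Chemical batch overheats [OR]: Vent system unavailable=occurs, Temperature loop lost=not → at least one input occurs → occurs.

Yes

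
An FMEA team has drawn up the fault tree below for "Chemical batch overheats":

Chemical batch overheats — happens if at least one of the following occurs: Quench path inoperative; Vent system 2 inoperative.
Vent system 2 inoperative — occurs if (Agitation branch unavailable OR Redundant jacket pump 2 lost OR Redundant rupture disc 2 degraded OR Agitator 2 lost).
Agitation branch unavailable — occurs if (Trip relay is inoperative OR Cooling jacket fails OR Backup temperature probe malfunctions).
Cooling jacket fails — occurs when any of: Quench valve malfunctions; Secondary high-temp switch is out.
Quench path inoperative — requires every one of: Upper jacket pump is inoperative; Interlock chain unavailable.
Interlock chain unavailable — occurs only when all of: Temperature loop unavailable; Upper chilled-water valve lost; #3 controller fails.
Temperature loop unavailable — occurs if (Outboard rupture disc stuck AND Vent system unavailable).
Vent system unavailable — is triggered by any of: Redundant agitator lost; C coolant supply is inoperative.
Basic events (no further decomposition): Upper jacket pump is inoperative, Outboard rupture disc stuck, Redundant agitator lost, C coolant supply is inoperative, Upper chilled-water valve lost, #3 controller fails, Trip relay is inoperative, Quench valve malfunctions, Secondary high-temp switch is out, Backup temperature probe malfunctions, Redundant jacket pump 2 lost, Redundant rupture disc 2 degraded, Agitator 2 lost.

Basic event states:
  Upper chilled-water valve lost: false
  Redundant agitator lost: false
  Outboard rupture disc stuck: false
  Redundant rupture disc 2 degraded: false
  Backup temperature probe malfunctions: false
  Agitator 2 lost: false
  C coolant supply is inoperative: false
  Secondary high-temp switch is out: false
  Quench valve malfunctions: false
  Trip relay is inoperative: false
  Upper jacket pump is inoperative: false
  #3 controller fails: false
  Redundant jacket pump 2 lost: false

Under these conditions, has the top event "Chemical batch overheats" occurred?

No

Vent system unavailable [OR]: Redundant agitator lost=not, C coolant supply is inoperative=not → no input occurs → does not occur.
Temperature loop unavailable [AND]: Outboard rupture disc stuck=not, Vent system unavailable=not → not all inputs occur → does not occur.
Interlock chain unavailable [AND]: Temperature loop unavailable=not, Upper chilled-water valve lost=not, #3 controller fails=not → not all inputs occur → does not occur.
Quench path inoperative [AND]: Upper jacket pump is inoperative=not, Interlock chain unavailable=not → not all inputs occur → does not occur.
Cooling jacket fails [OR]: Quench valve malfunctions=not, Secondary high-temp switch is out=not → no input occurs → does not occur.
Agitation branch unavailable [OR]: Trip relay is inoperative=not, Cooling jacket fails=not, Backup temperature probe malfunctions=not → no input occurs → does not occur.
Vent system 2 inoperative [OR]: Agitation branch unavailable=not, Redundant jacket pump 2 lost=not, Redundant rupture disc 2 degraded=not, Agitator 2 lost=not → no input occurs → does not occur.
Chemical batch overheats [OR]: Quench path inoperative=not, Vent system 2 inoperative=not → no input occurs → does not occur.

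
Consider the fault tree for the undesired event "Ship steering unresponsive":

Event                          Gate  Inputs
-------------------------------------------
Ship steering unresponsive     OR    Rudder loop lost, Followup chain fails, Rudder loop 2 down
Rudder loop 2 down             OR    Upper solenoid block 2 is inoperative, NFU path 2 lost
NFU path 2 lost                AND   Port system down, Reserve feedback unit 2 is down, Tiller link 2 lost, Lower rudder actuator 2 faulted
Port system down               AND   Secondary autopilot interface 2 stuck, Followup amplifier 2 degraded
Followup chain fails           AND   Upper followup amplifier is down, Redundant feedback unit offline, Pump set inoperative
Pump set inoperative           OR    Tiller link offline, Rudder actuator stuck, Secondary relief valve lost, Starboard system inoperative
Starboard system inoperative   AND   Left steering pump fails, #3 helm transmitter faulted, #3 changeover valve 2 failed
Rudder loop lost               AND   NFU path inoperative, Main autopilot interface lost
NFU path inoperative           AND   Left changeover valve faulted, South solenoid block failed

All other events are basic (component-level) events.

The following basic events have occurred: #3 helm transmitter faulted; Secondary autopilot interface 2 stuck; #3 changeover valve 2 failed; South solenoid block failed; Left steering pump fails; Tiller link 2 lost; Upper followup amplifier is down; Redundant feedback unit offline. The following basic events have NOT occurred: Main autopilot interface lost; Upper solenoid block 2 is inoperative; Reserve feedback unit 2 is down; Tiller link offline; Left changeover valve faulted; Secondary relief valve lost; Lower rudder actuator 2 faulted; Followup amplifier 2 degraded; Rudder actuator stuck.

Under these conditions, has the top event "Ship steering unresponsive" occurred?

NFU path inoperative [AND]: Left changeover valve faulted=not, South solenoid block failed=occurs → not all inputs occur → does not occur.
Rudder loop lost [AND]: NFU path inoperative=not, Main autopilot interface lost=not → not all inputs occur → does not occur.
Starboard system inoperative [AND]: Left steering pump fails=occurs, #3 helm transmitter faulted=occurs, #3 changeover valve 2 failed=occurs → all inputs occur → occurs.
Pump set inoperative [OR]: Tiller link offline=not, Rudder actuator stuck=not, Secondary relief valve lost=not, Starboard system inoperative=occurs → at least one input occurs → occurs.
Followup chain fails [AND]: Upper followup amplifier is down=occurs, Redundant feedback unit offline=occurs, Pump set inoperative=occurs → all inputs occur → occurs.
Port system down [AND]: Secondary autopilot interface 2 stuck=occurs, Followup amplifier 2 degraded=not → not all inputs occur → does not occur.
NFU path 2 lost [AND]: Port system down=not, Reserve feedback unit 2 is down=not, Tiller link 2 lost=occurs, Lower rudder actuator 2 faulted=not → not all inputs occur → does not occur.
Rudder loop 2 down [OR]: Upper solenoid block 2 is inoperative=not, NFU path 2 lost=not → no input occurs → does not occur.
Ship steering unresponsive [OR]: Rudder loop lost=not, Followup chain fails=occurs, Rudder loop 2 down=not → at least one input occurs → occurs.

Yes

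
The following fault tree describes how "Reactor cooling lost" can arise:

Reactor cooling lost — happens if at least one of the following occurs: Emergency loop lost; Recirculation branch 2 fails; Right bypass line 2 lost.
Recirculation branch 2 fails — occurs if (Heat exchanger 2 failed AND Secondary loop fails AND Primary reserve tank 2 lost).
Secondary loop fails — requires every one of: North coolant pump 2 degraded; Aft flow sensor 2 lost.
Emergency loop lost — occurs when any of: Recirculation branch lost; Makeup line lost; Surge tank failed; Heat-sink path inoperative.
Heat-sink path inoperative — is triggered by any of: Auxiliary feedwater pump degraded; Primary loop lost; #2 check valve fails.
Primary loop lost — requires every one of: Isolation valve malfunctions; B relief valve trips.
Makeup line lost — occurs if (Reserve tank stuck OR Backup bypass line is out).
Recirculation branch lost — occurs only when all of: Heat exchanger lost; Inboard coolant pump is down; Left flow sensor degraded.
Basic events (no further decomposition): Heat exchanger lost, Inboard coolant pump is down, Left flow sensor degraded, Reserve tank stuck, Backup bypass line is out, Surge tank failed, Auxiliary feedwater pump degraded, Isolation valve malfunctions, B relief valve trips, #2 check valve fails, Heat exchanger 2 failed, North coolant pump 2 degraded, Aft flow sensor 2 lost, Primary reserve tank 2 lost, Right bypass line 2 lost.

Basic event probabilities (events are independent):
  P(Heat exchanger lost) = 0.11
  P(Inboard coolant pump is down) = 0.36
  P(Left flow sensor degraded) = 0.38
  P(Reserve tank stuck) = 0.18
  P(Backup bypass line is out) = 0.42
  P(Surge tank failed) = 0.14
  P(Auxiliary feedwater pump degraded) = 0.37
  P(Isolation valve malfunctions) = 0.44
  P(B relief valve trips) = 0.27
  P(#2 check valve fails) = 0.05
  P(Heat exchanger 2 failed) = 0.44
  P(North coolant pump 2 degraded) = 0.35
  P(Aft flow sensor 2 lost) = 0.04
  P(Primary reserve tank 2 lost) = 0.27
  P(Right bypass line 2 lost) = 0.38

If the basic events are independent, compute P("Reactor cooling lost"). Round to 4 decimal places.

P(Recirculation branch lost) [AND] = 0.11 × 0.36 × 0.38 = 0.015048
P(Makeup line lost) [OR] = 1 − (1−0.18) × (1−0.42) = 0.524400
P(Primary loop lost) [AND] = 0.44 × 0.27 = 0.118800
P(Heat-sink path inoperative) [OR] = 1 − (1−0.37) × (1−0.118800) × (1−0.05) = 0.472602
P(Emergency loop lost) [OR] = 1 − (1−0.015048) × (1−0.524400) × (1−0.14) × (1−0.472602) = 0.787532
P(Secondary loop fails) [AND] = 0.35 × 0.04 = 0.014000
P(Recirculation branch 2 fails) [AND] = 0.44 × 0.014000 × 0.27 = 0.001663
P(Reactor cooling lost) [OR] = 1 − (1−0.787532) × (1−0.001663) × (1−0.38) = 0.868489
Rounded to 4 decimal places: P(Reactor cooling lost) ≈ 0.8685.

0.8685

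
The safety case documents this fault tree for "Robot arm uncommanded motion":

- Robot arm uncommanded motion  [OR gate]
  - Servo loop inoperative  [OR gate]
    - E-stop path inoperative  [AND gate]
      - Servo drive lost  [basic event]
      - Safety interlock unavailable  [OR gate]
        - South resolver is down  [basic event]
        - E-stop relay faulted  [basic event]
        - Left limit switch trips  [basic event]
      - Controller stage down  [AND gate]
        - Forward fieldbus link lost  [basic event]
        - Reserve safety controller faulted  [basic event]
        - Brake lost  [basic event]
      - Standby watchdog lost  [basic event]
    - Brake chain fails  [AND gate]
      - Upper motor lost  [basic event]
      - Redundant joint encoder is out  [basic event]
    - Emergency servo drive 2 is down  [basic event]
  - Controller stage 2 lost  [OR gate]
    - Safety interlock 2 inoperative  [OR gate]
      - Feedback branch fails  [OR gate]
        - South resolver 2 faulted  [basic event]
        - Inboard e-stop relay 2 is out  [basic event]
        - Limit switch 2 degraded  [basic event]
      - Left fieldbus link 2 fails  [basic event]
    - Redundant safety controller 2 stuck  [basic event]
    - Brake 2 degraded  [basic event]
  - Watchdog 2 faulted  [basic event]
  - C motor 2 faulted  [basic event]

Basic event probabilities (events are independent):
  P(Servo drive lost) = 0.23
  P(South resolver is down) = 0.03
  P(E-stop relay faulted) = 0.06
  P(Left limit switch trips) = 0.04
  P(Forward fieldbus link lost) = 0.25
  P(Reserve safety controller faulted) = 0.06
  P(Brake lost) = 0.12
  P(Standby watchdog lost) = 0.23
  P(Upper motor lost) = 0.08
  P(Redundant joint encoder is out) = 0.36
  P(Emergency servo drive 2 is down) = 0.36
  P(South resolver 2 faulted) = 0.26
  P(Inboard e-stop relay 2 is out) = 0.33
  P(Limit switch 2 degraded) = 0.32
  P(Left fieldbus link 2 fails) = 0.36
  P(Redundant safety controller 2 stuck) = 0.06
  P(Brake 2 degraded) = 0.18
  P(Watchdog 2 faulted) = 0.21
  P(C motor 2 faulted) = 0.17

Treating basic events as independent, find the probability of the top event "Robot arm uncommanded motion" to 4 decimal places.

0.9322

P(Safety interlock unavailable) [OR] = 1 − (1−0.03) × (1−0.06) × (1−0.04) = 0.124672
P(Controller stage down) [AND] = 0.25 × 0.06 × 0.12 = 0.001800
P(E-stop path inoperative) [AND] = 0.23 × 0.124672 × 0.001800 × 0.23 = 0.000012
P(Brake chain fails) [AND] = 0.08 × 0.36 = 0.028800
P(Servo loop inoperative) [OR] = 1 − (1−0.000012) × (1−0.028800) × (1−0.36) = 0.378439
P(Feedback branch fails) [OR] = 1 − (1−0.26) × (1−0.33) × (1−0.32) = 0.662856
P(Safety interlock 2 inoperative) [OR] = 1 − (1−0.662856) × (1−0.36) = 0.784228
P(Controller stage 2 lost) [OR] = 1 − (1−0.784228) × (1−0.06) × (1−0.18) = 0.833683
P(Robot arm uncommanded motion) [OR] = 1 − (1−0.378439) × (1−0.833683) × (1−0.21) × (1−0.17) = 0.932216
Rounded to 4 decimal places: P(Robot arm uncommanded motion) ≈ 0.9322.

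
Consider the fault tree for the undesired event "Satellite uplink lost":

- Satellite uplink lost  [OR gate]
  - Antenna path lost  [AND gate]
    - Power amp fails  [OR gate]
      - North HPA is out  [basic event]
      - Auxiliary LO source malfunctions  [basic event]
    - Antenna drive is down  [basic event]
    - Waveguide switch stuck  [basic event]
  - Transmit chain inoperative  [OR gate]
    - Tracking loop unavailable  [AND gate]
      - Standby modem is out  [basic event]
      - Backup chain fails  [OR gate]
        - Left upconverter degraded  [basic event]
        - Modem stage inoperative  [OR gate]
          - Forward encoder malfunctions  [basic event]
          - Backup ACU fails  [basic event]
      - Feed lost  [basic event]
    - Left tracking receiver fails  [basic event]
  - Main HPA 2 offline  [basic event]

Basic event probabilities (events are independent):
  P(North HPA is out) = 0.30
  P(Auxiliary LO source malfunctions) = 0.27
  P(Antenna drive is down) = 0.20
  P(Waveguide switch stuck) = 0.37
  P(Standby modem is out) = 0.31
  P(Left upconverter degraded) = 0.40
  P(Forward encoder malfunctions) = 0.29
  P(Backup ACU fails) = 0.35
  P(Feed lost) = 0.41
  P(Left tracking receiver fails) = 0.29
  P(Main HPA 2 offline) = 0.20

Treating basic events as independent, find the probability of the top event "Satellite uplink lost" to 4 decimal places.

0.5029

P(Power amp fails) [OR] = 1 − (1−0.30) × (1−0.27) = 0.489000
P(Antenna path lost) [AND] = 0.489000 × 0.20 × 0.37 = 0.036186
P(Modem stage inoperative) [OR] = 1 − (1−0.29) × (1−0.35) = 0.538500
P(Backup chain fails) [OR] = 1 − (1−0.40) × (1−0.538500) = 0.723100
P(Tracking loop unavailable) [AND] = 0.31 × 0.723100 × 0.41 = 0.091906
P(Transmit chain inoperative) [OR] = 1 − (1−0.091906) × (1−0.29) = 0.355253
P(Satellite uplink lost) [OR] = 1 − (1−0.036186) × (1−0.355253) × (1−0.20) = 0.502867
Rounded to 4 decimal places: P(Satellite uplink lost) ≈ 0.5029.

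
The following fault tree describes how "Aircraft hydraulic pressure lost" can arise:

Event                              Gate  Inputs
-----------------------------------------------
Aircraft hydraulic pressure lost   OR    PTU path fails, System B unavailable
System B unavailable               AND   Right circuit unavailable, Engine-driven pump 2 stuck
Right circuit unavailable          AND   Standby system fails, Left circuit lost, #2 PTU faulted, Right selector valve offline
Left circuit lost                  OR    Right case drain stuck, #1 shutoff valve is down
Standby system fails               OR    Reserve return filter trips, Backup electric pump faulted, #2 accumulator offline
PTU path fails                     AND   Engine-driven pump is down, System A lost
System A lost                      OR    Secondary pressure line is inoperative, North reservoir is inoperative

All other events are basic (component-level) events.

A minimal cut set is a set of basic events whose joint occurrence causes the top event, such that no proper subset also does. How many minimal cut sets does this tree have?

System A lost [OR]: union of children's cut sets → 2 cut set(s).
PTU path fails [AND]: one cut set from each child combined → 1 × 2 = 2 cut set(s).
Standby system fails [OR]: union of children's cut sets → 3 cut set(s).
Left circuit lost [OR]: union of children's cut sets → 2 cut set(s).
Right circuit unavailable [AND]: one cut set from each child combined → 3 × 2 × 1 × 1 = 6 cut set(s).
System B unavailable [AND]: one cut set from each child combined → 6 × 1 = 6 cut set(s).
Aircraft hydraulic pressure lost [OR]: union of children's cut sets → 8 cut set(s).
Minimal cut sets: {Engine-driven pump is down, Secondary pressure line is inoperative}; {Engine-driven pump is down, North reservoir is inoperative}; {#2 PTU faulted, Engine-driven pump 2 stuck, Reserve return filter trips, Right case drain stuck, Right selector valve offline}; {#1 shutoff valve is down, #2 PTU faulted, Engine-driven pump 2 stuck, Reserve return filter trips, Right selector valve offline}; {#2 PTU faulted, Backup electric pump faulted, Engine-driven pump 2 stuck, Right case drain stuck, Right selector valve offline}; {#1 shutoff valve is down, #2 PTU faulted, Backup electric pump faulted, Engine-driven pump 2 stuck, Right selector valve offline}; {#2 PTU faulted, #2 accumulator offline, Engine-driven pump 2 stuck, Right case drain stuck, Right selector valve offline}; {#1 shutoff valve is down, #2 PTU faulted, #2 accumulator offline, Engine-driven pump 2 stuck, Right selector valve offline}.

8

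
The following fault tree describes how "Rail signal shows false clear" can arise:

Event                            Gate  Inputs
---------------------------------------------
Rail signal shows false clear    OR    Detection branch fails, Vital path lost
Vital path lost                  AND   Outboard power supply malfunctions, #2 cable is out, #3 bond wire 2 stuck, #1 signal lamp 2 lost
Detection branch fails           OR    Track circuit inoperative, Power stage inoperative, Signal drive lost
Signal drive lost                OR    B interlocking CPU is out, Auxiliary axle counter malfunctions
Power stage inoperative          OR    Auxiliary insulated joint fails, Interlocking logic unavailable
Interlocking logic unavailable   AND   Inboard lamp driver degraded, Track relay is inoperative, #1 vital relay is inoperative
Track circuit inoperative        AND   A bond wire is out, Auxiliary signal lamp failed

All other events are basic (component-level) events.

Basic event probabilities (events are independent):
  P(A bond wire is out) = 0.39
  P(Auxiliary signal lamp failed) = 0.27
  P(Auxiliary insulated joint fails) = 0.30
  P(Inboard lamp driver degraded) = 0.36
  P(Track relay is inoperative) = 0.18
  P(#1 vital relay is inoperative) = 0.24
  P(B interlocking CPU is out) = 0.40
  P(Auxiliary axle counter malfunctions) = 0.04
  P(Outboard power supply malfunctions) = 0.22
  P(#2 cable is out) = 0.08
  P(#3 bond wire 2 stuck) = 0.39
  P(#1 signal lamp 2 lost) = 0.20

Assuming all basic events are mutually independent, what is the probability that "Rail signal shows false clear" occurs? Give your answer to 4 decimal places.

0.6454

P(Track circuit inoperative) [AND] = 0.39 × 0.27 = 0.105300
P(Interlocking logic unavailable) [AND] = 0.36 × 0.18 × 0.24 = 0.015552
P(Power stage inoperative) [OR] = 1 − (1−0.30) × (1−0.015552) = 0.310886
P(Signal drive lost) [OR] = 1 − (1−0.40) × (1−0.04) = 0.424000
P(Detection branch fails) [OR] = 1 − (1−0.105300) × (1−0.310886) × (1−0.424000) = 0.644867
P(Vital path lost) [AND] = 0.22 × 0.08 × 0.39 × 0.20 = 0.001373
P(Rail signal shows false clear) [OR] = 1 − (1−0.644867) × (1−0.001373) = 0.645355
Rounded to 4 decimal places: P(Rail signal shows false clear) ≈ 0.6454.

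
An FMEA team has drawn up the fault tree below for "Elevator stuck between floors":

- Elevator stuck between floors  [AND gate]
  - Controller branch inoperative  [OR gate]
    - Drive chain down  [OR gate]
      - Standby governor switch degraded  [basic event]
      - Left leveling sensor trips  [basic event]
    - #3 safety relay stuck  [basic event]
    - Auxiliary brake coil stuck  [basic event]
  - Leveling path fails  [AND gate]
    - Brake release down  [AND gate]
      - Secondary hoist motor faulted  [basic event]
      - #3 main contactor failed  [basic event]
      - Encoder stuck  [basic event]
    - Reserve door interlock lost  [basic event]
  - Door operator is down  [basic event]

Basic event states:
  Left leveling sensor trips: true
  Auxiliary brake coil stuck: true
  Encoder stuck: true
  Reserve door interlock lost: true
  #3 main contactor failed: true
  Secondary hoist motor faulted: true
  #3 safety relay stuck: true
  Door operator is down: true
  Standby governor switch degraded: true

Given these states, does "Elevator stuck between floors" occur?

Yes

Drive chain down [OR]: Standby governor switch degraded=occurs, Left leveling sensor trips=occurs → at least one input occurs → occurs.
Controller branch inoperative [OR]: Drive chain down=occurs, #3 safety relay stuck=occurs, Auxiliary brake coil stuck=occurs → at least one input occurs → occurs.
Brake release down [AND]: Secondary hoist motor faulted=occurs, #3 main contactor failed=occurs, Encoder stuck=occurs → all inputs occur → occurs.
Leveling path fails [AND]: Brake release down=occurs, Reserve door interlock lost=occurs → all inputs occur → occurs.
Elevator stuck between floors [AND]: Controller branch inoperative=occurs, Leveling path fails=occurs, Door operator is down=occurs → all inputs occur → occurs.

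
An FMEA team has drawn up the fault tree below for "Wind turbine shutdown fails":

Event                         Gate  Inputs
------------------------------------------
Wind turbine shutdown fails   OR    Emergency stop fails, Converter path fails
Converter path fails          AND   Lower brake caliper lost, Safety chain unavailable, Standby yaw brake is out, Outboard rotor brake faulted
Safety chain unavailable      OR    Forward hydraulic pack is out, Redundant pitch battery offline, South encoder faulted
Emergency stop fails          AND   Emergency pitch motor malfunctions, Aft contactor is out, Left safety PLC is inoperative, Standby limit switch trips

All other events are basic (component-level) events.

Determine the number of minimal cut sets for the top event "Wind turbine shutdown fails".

Emergency stop fails [AND]: one cut set from each child combined → 1 × 1 × 1 × 1 = 1 cut set(s).
Safety chain unavailable [OR]: union of children's cut sets → 3 cut set(s).
Converter path fails [AND]: one cut set from each child combined → 1 × 3 × 1 × 1 = 3 cut set(s).
Wind turbine shutdown fails [OR]: union of children's cut sets → 4 cut set(s).
Minimal cut sets: {Aft contactor is out, Emergency pitch motor malfunctions, Left safety PLC is inoperative, Standby limit switch trips}; {Forward hydraulic pack is out, Lower brake caliper lost, Outboard rotor brake faulted, Standby yaw brake is out}; {Lower brake caliper lost, Outboard rotor brake faulted, Redundant pitch battery offline, Standby yaw brake is out}; {Lower brake caliper lost, Outboard rotor brake faulted, South encoder faulted, Standby yaw brake is out}.

4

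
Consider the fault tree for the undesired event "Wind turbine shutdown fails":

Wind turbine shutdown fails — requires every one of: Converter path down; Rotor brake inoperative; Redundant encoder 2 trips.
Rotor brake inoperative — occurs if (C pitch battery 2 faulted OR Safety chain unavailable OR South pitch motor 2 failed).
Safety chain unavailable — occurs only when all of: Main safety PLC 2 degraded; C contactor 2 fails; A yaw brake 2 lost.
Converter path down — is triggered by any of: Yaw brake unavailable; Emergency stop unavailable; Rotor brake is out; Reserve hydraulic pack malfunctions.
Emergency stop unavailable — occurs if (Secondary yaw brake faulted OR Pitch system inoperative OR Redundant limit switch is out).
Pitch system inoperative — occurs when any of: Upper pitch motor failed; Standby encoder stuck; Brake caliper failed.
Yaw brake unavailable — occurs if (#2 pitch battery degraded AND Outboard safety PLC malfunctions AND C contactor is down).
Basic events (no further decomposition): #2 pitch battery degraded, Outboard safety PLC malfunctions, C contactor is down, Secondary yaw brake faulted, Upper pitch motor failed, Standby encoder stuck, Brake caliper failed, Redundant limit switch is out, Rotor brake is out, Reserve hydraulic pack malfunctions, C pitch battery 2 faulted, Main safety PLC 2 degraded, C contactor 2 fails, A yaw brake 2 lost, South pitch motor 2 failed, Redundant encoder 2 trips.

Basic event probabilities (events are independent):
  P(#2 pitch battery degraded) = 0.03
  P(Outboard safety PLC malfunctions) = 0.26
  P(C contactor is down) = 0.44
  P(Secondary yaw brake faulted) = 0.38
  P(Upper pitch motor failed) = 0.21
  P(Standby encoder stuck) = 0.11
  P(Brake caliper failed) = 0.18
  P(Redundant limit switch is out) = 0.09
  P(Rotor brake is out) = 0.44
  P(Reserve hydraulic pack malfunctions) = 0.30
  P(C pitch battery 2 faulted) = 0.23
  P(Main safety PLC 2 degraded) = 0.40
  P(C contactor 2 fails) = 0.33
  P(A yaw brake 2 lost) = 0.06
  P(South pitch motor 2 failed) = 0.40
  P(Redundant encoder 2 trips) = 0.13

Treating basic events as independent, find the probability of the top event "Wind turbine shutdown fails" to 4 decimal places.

0.0615

P(Yaw brake unavailable) [AND] = 0.03 × 0.26 × 0.44 = 0.003432
P(Pitch system inoperative) [OR] = 1 − (1−0.21) × (1−0.11) × (1−0.18) = 0.423458
P(Emergency stop unavailable) [OR] = 1 − (1−0.38) × (1−0.423458) × (1−0.09) = 0.674715
P(Converter path down) [OR] = 1 − (1−0.003432) × (1−0.674715) × (1−0.44) × (1−0.30) = 0.872926
P(Safety chain unavailable) [AND] = 0.40 × 0.33 × 0.06 = 0.007920
P(Rotor brake inoperative) [OR] = 1 − (1−0.23) × (1−0.007920) × (1−0.40) = 0.541659
P(Wind turbine shutdown fails) [AND] = 0.872926 × 0.541659 × 0.13 = 0.061468
Rounded to 4 decimal places: P(Wind turbine shutdown fails) ≈ 0.0615.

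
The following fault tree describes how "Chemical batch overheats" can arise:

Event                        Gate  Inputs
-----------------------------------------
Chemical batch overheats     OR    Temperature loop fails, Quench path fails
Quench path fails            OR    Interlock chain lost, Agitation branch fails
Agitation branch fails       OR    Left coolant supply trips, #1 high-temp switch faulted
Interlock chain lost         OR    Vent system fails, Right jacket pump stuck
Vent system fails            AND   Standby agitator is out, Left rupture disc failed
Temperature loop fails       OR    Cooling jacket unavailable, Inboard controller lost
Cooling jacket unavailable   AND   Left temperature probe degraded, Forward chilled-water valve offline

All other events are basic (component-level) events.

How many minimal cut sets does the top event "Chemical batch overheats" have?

Cooling jacket unavailable [AND]: one cut set from each child combined → 1 × 1 = 1 cut set(s).
Temperature loop fails [OR]: union of children's cut sets → 2 cut set(s).
Vent system fails [AND]: one cut set from each child combined → 1 × 1 = 1 cut set(s).
Interlock chain lost [OR]: union of children's cut sets → 2 cut set(s).
Agitation branch fails [OR]: union of children's cut sets → 2 cut set(s).
Quench path fails [OR]: union of children's cut sets → 4 cut set(s).
Chemical batch overheats [OR]: union of children's cut sets → 6 cut set(s).
Minimal cut sets: {Forward chilled-water valve offline, Left temperature probe degraded}; {Inboard controller lost}; {Left rupture disc failed, Standby agitator is out}; {Right jacket pump stuck}; {Left coolant supply trips}; {#1 high-temp switch faulted}.

6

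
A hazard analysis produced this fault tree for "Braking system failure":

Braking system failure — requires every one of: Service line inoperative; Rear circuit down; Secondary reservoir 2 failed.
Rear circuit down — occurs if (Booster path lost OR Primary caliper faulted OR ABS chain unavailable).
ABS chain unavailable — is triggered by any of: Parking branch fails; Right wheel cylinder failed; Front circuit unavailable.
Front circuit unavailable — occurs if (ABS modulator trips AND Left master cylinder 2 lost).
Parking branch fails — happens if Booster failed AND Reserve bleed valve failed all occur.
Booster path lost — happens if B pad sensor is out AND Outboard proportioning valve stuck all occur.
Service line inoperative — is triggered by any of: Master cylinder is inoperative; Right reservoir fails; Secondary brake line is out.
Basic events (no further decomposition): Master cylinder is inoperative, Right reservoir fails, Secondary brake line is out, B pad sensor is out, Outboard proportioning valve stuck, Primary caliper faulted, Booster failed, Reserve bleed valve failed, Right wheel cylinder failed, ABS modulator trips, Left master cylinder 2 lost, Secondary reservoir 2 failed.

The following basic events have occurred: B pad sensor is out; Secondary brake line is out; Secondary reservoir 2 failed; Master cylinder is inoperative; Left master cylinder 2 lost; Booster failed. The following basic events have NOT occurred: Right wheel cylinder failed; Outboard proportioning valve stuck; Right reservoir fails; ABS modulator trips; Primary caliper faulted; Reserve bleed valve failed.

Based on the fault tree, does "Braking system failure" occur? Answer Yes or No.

Service line inoperative [OR]: Master cylinder is inoperative=occurs, Right reservoir fails=not, Secondary brake line is out=occurs → at least one input occurs → occurs.
Booster path lost [AND]: B pad sensor is out=occurs, Outboard proportioning valve stuck=not → not all inputs occur → does not occur.
Parking branch fails [AND]: Booster failed=occurs, Reserve bleed valve failed=not → not all inputs occur → does not occur.
Front circuit unavailable [AND]: ABS modulator trips=not, Left master cylinder 2 lost=occurs → not all inputs occur → does not occur.
ABS chain unavailable [OR]: Parking branch fails=not, Right wheel cylinder failed=not, Front circuit unavailable=not → no input occurs → does not occur.
Rear circuit down [OR]: Booster path lost=not, Primary caliper faulted=not, ABS chain unavailable=not → no input occurs → does not occur.
Braking system failure [AND]: Service line inoperative=occurs, Rear circuit down=not, Secondary reservoir 2 failed=occurs → not all inputs occur → does not occur.

No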